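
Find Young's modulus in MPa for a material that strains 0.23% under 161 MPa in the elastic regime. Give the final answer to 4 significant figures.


E = sigma / epsilon
epsilon = 0.23% = 2.3e-03
E = 161 / 2.3e-03
E = 70000 MPa


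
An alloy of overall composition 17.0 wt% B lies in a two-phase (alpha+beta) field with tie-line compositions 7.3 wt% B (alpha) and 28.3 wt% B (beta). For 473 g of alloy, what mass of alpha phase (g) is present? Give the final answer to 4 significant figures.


f_alpha = (C_beta - C0) / (C_beta - C_alpha)
f_alpha = (28.3 - 17.0) / (28.3 - 7.3) = 0.538095
m_alpha = f_alpha * m_total = 0.538095 * 473 = 254.5 g


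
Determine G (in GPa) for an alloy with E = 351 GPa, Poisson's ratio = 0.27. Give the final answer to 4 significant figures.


G = E / (2*(1+nu))
G = 351 / (2*(1+0.27))
G = 138.2 GPa


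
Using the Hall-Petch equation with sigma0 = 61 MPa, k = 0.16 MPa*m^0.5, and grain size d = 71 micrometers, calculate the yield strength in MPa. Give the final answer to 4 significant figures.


sigma_y = sigma0 + k / sqrt(d)
d = 71 um = 7.1e-05 m
sigma_y = 61 + 0.16 / sqrt(7.1e-05)
sigma_y = 79.99 MPa


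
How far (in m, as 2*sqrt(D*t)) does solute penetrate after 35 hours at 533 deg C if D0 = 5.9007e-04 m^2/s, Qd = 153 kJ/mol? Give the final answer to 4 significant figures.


Step 1: D = D0 * exp(-Qd/(R*T))
T = 806.15 K
D = 5.9007e-04 * exp(-153e3 / (8.314 * 806.15)) = 7.19253e-14 m^2/s
Step 2: L = 2*sqrt(D*t)
t = 35 h = 126000 s
L = 2*sqrt(7.19253e-14 * 126000) = 1.904e-04 m


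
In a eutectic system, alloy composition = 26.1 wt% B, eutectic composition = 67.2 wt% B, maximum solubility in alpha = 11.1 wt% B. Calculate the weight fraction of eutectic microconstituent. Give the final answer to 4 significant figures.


f_primary = (C_e - C0) / (C_e - C_alpha_max)
f_primary = (67.2 - 26.1) / (67.2 - 11.1)
f_primary = 0.73262
f_eutectic = 1 - 0.73262 = 0.2674


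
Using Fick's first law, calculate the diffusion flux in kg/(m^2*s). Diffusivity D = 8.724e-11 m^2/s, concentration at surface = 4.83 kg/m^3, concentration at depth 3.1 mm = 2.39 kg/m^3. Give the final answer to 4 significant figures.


J = -D * (dC/dx) = D * (C1 - C2) / dx
J = 8.724e-11 * (4.83 - 2.39) / 3.1e-03
J = 6.867e-08 kg/(m^2*s)


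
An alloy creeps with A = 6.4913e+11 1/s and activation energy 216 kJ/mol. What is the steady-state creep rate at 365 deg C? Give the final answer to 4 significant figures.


rate = A * exp(-Q / (R*T))
T = 365 + 273.15 = 638.15 K
rate = 6.4913e+11 * exp(-216e3 / (8.314 * 638.15))
rate = 1.353e-06 1/s


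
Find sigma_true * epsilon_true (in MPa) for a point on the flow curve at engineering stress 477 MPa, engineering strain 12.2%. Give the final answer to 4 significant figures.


sigma_true = sigma_eng * (1 + epsilon_eng)
sigma_true = 477 * (1 + 0.122) = 535.194 MPa
epsilon_true = ln(1 + epsilon_eng)
epsilon_true = ln(1 + 0.122) = 0.115113
sigma_true * epsilon_true = 535.194 * 0.115113 = 61.61 MPa


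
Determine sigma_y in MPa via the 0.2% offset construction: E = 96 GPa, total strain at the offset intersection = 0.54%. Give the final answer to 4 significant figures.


Offset strain = 0.002
Elastic strain at yield = total_strain - offset = 5.4e-03 - 0.002 = 3.4e-03
sigma_y = E * elastic_strain = 96000 * 3.4e-03
sigma_y = 326.4 MPa


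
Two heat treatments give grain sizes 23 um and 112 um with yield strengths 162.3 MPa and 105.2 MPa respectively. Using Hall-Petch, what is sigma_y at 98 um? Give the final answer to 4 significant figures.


sigma_y = sigma0 + k / sqrt(d)
1/sqrt(d1) = 1/sqrt(2.3e-05) = 208.514;  1/sqrt(d2) = 94.4911
k = (sigma1 - sigma2) / (1/sqrt(d1) - 1/sqrt(d2)) = (162.3 - 105.2) / (208.514 - 94.4911) = 0.500775 MPa*m^0.5
sigma0 = sigma1 - k/sqrt(d1) = 162.3 - 0.500775*208.514 = 57.8812 MPa
sigma_y(d3) = 57.8812 + 0.500775 / sqrt(9.8e-05) = 108.5 MPa


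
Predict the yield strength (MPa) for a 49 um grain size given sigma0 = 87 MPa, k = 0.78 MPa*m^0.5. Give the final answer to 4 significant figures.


sigma_y = sigma0 + k / sqrt(d)
d = 49 um = 4.9e-05 m
sigma_y = 87 + 0.78 / sqrt(4.9e-05)
sigma_y = 198.4 MPa


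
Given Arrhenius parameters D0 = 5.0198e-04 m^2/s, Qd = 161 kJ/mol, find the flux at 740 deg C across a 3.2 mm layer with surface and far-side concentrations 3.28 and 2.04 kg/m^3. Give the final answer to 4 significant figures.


Step 1: D = D0 * exp(-Qd/(R*T))
T = 740 + 273.15 = 1013.15 K
D = 5.0198e-04 * exp(-161e3 / (8.314 * 1013.15)) = 2.51051e-12 m^2/s
Step 2: J = D * (C1 - C2) / dx
J = 2.51051e-12 * (3.28 - 2.04) / 3.2e-03
J = 9.728e-10 kg/(m^2*s)


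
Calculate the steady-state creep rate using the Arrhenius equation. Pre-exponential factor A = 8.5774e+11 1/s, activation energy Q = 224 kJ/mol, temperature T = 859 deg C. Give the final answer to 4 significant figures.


rate = A * exp(-Q / (R*T))
T = 859 + 273.15 = 1132.15 K
rate = 8.5774e+11 * exp(-224e3 / (8.314 * 1132.15))
rate = 39.64 1/s


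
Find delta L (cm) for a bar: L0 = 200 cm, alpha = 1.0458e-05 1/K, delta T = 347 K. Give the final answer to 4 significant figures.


dL = L0 * alpha * dT
dL = 200 * 1.0458e-05 * 347
dL = 0.7258 cm


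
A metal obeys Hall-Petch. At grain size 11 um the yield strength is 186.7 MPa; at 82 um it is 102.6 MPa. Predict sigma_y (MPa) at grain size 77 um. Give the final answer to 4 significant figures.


sigma_y = sigma0 + k / sqrt(d)
1/sqrt(d1) = 1/sqrt(1.1e-05) = 301.511;  1/sqrt(d2) = 110.432
k = (sigma1 - sigma2) / (1/sqrt(d1) - 1/sqrt(d2)) = (186.7 - 102.6) / (301.511 - 110.432) = 0.44013 MPa*m^0.5
sigma0 = sigma1 - k/sqrt(d1) = 186.7 - 0.44013*301.511 = 53.9957 MPa
sigma_y(d3) = 53.9957 + 0.44013 / sqrt(7.7e-05) = 104.2 MPa


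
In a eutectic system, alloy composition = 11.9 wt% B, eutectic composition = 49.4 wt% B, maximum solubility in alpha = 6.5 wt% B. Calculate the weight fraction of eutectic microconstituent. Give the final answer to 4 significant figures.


f_primary = (C_e - C0) / (C_e - C_alpha_max)
f_primary = (49.4 - 11.9) / (49.4 - 6.5)
f_primary = 0.874126
f_eutectic = 1 - 0.874126 = 0.1259


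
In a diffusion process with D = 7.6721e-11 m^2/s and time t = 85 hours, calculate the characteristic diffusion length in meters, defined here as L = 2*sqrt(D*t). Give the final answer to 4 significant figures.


t = 85 hr = 306000 s
Diffusion length = 2*sqrt(D*t)
= 2*sqrt(7.6721e-11 * 306000)
= 9.691e-03 m


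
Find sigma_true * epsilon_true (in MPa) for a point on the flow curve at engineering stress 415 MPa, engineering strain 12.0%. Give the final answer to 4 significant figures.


sigma_true = sigma_eng * (1 + epsilon_eng)
sigma_true = 415 * (1 + 0.12) = 464.8 MPa
epsilon_true = ln(1 + epsilon_eng)
epsilon_true = ln(1 + 0.12) = 0.113329
sigma_true * epsilon_true = 464.8 * 0.113329 = 52.68 MPa


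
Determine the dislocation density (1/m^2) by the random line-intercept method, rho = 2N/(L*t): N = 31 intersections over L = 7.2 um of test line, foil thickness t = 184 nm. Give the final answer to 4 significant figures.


rho = 2N / (L * t)
L = 7.2 um = 7.2e-06 m, t = 184 nm = 1.84e-07 m
rho = 2 * 31 / (7.2e-06 * 1.84e-07)
rho = 4.68e+13 1/m^2


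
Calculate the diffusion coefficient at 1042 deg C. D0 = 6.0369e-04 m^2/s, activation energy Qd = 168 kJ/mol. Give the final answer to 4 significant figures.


D = D0 * exp(-Qd / (R*T))
T = 1315.15 K
D = 6.0369e-04 * exp(-168e3 / (8.314 * 1315.15))
D = 1.282e-10 m^2/s


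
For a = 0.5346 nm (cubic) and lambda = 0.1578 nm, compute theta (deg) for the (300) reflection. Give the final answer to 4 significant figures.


d = a / sqrt(h^2+k^2+l^2)
d = 0.5346 / sqrt(9) = 0.1782 nm
lambda = 2*d*sin(theta)  =>  sin(theta) = lambda / (2*d)
sin(theta) = 0.1578 / (2 * 0.1782) = 0.442761
theta = 26.28 deg


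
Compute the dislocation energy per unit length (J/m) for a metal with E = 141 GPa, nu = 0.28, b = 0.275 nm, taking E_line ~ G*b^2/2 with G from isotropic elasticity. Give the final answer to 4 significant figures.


Step 1: G = E / (2*(1+nu))
G = 141 / (2*(1+0.28)) = 55.0781 GPa = 5.50781e+10 Pa
Step 2: E_line = G*b^2/2
b = 0.275 nm = 2.75e-10 m
E_line = 0.5 * 5.50781e+10 * (2.75e-10)^2 = 2.083e-09 J/m


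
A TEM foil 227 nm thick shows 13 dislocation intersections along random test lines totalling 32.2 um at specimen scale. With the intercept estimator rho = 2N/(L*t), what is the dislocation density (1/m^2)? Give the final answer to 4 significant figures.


rho = 2N / (L * t)
L = 32.2 um = 3.22e-05 m, t = 227 nm = 2.27e-07 m
rho = 2 * 13 / (3.22e-05 * 2.27e-07)
rho = 3.557e+12 1/m^2


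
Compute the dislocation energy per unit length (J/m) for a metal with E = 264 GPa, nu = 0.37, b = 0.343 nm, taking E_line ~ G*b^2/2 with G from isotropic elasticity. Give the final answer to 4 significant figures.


Step 1: G = E / (2*(1+nu))
G = 264 / (2*(1+0.37)) = 96.3504 GPa = 9.63504e+10 Pa
Step 2: E_line = G*b^2/2
b = 0.343 nm = 3.43e-10 m
E_line = 0.5 * 9.63504e+10 * (3.43e-10)^2 = 5.668e-09 J/m


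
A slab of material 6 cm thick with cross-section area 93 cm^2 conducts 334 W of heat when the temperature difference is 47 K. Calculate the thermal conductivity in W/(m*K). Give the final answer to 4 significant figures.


k = Q*L / (A*dT)
L = 0.06 m, A = 9.3e-03 m^2
k = 334 * 0.06 / (9.3e-03 * 47)
k = 45.85 W/(m*K)


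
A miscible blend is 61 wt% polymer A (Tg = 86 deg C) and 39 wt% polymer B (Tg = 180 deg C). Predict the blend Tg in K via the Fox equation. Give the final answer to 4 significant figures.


1/Tg = w1/Tg1 + w2/Tg2 (in Kelvin)
Tg1 = 359.15 K, Tg2 = 453.15 K
1/Tg = 0.61/359.15 + 0.39/453.15
Tg = 390.8 K


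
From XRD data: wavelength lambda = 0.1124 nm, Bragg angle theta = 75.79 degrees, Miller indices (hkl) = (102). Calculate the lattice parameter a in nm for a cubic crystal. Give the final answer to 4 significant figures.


d = lambda / (2*sin(theta))
d = 0.1124 / (2*sin(75.79 deg))
d = 0.0579739 nm
a = d * sqrt(h^2+k^2+l^2) = 0.0579739 * sqrt(5)
a = 0.1296 nm


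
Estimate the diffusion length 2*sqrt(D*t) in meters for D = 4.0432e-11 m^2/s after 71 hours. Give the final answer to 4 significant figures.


t = 71 hr = 255600 s
Diffusion length = 2*sqrt(D*t)
= 2*sqrt(4.0432e-11 * 255600)
= 6.429e-03 m


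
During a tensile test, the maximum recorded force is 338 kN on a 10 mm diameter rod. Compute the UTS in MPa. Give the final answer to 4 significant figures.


A0 = pi*(d/2)^2 = pi*(10/2)^2 = 78.5398 mm^2
UTS = F_max / A0 = 338*1000 / 78.5398
UTS = 4304 MPa


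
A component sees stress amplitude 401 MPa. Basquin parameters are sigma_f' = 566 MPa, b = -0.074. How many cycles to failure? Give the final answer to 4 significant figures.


sigma_a = sigma_f' * (2*Nf)^b
2*Nf = (sigma_a / sigma_f')^(1/b)
2*Nf = (401 / 566)^(1/-0.074)
2*Nf = 105.341
Nf = 52.67 cycles


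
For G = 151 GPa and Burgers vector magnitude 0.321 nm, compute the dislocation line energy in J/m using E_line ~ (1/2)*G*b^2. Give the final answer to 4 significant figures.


E = G*b^2/2
b = 0.321 nm = 3.21e-10 m
G = 151 GPa = 1.51e+11 Pa
E = 0.5 * 1.51e+11 * (3.21e-10)^2
E = 7.78e-09 J/m


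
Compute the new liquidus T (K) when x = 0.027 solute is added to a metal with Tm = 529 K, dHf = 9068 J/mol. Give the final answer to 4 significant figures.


dT = R*Tm^2*x / dHf
dT = 8.314 * 529^2 * 0.027 / 9068
dT = 6.92745 K
T_new = 529 - 6.92745 = 522.1 K


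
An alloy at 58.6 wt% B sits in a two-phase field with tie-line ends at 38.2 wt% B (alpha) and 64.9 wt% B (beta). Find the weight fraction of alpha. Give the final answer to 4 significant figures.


f_alpha = (C_beta - C0) / (C_beta - C_alpha)
f_alpha = (64.9 - 58.6) / (64.9 - 38.2)
f_alpha = 0.236


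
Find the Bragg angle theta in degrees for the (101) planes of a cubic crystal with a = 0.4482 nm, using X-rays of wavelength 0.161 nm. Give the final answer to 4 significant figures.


d = a / sqrt(h^2+k^2+l^2)
d = 0.4482 / sqrt(2) = 0.316925 nm
lambda = 2*d*sin(theta)  =>  sin(theta) = lambda / (2*d)
sin(theta) = 0.161 / (2 * 0.316925) = 0.254003
theta = 14.71 deg


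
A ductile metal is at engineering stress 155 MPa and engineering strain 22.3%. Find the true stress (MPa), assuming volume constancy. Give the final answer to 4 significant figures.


sigma_true = sigma_eng * (1 + epsilon_eng)
sigma_true = 155 * (1 + 0.223)
sigma_true = 189.6 MPa


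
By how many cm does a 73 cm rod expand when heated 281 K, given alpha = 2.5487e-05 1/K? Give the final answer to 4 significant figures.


dL = L0 * alpha * dT
dL = 73 * 2.5487e-05 * 281
dL = 0.5228 cm


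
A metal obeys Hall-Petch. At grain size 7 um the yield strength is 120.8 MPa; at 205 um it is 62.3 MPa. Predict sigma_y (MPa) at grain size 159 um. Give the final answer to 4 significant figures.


sigma_y = sigma0 + k / sqrt(d)
1/sqrt(d1) = 1/sqrt(7e-06) = 377.964;  1/sqrt(d2) = 69.843
k = (sigma1 - sigma2) / (1/sqrt(d1) - 1/sqrt(d2)) = (120.8 - 62.3) / (377.964 - 69.843) = 0.18986 MPa*m^0.5
sigma0 = sigma1 - k/sqrt(d1) = 120.8 - 0.18986*377.964 = 49.0396 MPa
sigma_y(d3) = 49.0396 + 0.18986 / sqrt(1.59e-04) = 64.1 MPa


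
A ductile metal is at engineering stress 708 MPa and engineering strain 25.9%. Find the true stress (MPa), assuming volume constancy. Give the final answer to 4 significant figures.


sigma_true = sigma_eng * (1 + epsilon_eng)
sigma_true = 708 * (1 + 0.259)
sigma_true = 891.4 MPa


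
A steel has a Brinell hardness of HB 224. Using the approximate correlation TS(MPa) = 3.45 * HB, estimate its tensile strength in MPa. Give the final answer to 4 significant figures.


TS (MPa) = 3.45 * HB
TS = 3.45 * 224
TS = 772.8 MPa


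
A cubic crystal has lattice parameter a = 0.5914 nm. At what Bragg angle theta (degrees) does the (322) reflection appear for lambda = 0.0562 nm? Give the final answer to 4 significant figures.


d = a / sqrt(h^2+k^2+l^2)
d = 0.5914 / sqrt(17) = 0.143436 nm
lambda = 2*d*sin(theta)  =>  sin(theta) = lambda / (2*d)
sin(theta) = 0.0562 / (2 * 0.143436) = 0.195907
theta = 11.3 deg


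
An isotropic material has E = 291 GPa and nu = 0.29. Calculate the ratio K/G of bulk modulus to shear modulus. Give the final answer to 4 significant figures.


G = E / (2*(1+nu))
G = 291 / (2*(1+0.29)) = 112.791 GPa
K = E / (3*(1-2*nu))
K = 291 / (3*(1-2*0.29)) = 230.952 GPa
K/G = 230.952 / 112.791 = 2.048


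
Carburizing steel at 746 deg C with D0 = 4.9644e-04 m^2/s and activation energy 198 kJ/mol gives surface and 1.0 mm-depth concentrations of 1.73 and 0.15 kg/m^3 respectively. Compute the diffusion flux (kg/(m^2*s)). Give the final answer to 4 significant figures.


Step 1: D = D0 * exp(-Qd/(R*T))
T = 746 + 273.15 = 1019.15 K
D = 4.9644e-04 * exp(-198e3 / (8.314 * 1019.15)) = 3.52678e-14 m^2/s
Step 2: J = D * (C1 - C2) / dx
J = 3.52678e-14 * (1.73 - 0.15) / 1e-03
J = 5.572e-11 kg/(m^2*s)


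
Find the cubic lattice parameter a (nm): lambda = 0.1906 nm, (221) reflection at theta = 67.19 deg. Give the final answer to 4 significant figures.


d = lambda / (2*sin(theta))
d = 0.1906 / (2*sin(67.19 deg))
d = 0.103385 nm
a = d * sqrt(h^2+k^2+l^2) = 0.103385 * sqrt(9)
a = 0.3102 nm


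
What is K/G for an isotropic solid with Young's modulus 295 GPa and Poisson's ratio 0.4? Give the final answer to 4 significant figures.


G = E / (2*(1+nu))
G = 295 / (2*(1+0.4)) = 105.357 GPa
K = E / (3*(1-2*nu))
K = 295 / (3*(1-2*0.4)) = 491.667 GPa
K/G = 491.667 / 105.357 = 4.667


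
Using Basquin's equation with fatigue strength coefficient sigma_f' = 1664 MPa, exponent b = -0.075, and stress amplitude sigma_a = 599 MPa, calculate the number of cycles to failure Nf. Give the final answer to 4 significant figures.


sigma_a = sigma_f' * (2*Nf)^b
2*Nf = (sigma_a / sigma_f')^(1/b)
2*Nf = (599 / 1664)^(1/-0.075)
2*Nf = 824809
Nf = 412400 cycles


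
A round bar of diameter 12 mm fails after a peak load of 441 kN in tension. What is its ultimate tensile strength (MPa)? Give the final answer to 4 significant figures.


A0 = pi*(d/2)^2 = pi*(12/2)^2 = 113.097 mm^2
UTS = F_max / A0 = 441*1000 / 113.097
UTS = 3899 MPa


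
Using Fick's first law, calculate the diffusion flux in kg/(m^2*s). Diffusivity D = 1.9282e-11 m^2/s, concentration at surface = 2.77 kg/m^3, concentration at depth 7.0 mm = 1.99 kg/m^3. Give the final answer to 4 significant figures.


J = -D * (dC/dx) = D * (C1 - C2) / dx
J = 1.9282e-11 * (2.77 - 1.99) / 7e-03
J = 2.149e-09 kg/(m^2*s)


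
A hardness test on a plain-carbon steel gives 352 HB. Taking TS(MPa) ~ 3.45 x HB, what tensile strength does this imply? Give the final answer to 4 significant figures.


TS (MPa) = 3.45 * HB
TS = 3.45 * 352
TS = 1214 MPa


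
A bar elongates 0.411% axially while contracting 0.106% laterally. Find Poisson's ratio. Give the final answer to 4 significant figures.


nu = -epsilon_lat / epsilon_axial
Lateral strain is contraction (negative), so using magnitudes:
nu = 0.106 / 0.411
nu = 0.2579


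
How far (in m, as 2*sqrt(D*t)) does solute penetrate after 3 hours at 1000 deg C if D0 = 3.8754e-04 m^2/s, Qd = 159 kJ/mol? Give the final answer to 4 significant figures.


Step 1: D = D0 * exp(-Qd/(R*T))
T = 1273.15 K
D = 3.8754e-04 * exp(-159e3 / (8.314 * 1273.15)) = 1.16051e-10 m^2/s
Step 2: L = 2*sqrt(D*t)
t = 3 h = 10800 s
L = 2*sqrt(1.16051e-10 * 10800) = 2.239e-03 m


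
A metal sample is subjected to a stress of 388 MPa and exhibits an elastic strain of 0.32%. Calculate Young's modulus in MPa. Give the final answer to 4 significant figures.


E = sigma / epsilon
epsilon = 0.32% = 3.2e-03
E = 388 / 3.2e-03
E = 121300 MPa


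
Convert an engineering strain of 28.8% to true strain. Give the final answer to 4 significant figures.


epsilon_true = ln(1 + epsilon_eng)
epsilon_true = ln(1 + 0.288)
epsilon_true = 0.2531


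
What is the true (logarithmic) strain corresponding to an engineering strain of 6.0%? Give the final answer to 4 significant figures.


epsilon_true = ln(1 + epsilon_eng)
epsilon_true = ln(1 + 0.06)
epsilon_true = 0.05827


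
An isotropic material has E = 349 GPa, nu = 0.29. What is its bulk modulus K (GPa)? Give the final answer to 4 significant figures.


K = E / (3*(1-2*nu))
K = 349 / (3*(1-2*0.29))
K = 277 GPa


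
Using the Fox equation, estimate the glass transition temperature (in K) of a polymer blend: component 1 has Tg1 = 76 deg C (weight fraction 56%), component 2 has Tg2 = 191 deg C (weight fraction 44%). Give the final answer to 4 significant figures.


1/Tg = w1/Tg1 + w2/Tg2 (in Kelvin)
Tg1 = 349.15 K, Tg2 = 464.15 K
1/Tg = 0.56/349.15 + 0.44/464.15
Tg = 391.9 K


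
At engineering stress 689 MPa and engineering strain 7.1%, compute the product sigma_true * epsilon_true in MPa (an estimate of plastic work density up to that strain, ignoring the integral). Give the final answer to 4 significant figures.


sigma_true = sigma_eng * (1 + epsilon_eng)
sigma_true = 689 * (1 + 0.071) = 737.919 MPa
epsilon_true = ln(1 + epsilon_eng)
epsilon_true = ln(1 + 0.071) = 0.0685928
sigma_true * epsilon_true = 737.919 * 0.0685928 = 50.62 MPa


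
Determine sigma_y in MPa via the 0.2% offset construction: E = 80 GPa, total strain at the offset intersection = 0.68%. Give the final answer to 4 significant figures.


Offset strain = 0.002
Elastic strain at yield = total_strain - offset = 6.8e-03 - 0.002 = 4.8e-03
sigma_y = E * elastic_strain = 80000 * 4.8e-03
sigma_y = 384 MPa


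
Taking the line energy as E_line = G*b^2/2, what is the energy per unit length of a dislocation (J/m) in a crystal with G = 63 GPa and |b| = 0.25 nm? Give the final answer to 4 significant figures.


E = G*b^2/2
b = 0.25 nm = 2.5e-10 m
G = 63 GPa = 6.3e+10 Pa
E = 0.5 * 6.3e+10 * (2.5e-10)^2
E = 1.969e-09 J/m


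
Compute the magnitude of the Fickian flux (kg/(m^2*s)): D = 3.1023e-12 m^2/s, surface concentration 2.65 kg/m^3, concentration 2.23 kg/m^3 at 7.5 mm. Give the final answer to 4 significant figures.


J = -D * (dC/dx) = D * (C1 - C2) / dx
J = 3.1023e-12 * (2.65 - 2.23) / 7.5e-03
J = 1.737e-10 kg/(m^2*s)


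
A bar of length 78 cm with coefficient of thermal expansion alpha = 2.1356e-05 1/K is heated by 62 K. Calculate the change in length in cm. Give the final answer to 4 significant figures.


dL = L0 * alpha * dT
dL = 78 * 2.1356e-05 * 62
dL = 0.1033 cm


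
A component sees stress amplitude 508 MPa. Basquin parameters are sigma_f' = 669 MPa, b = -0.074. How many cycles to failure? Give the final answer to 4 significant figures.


sigma_a = sigma_f' * (2*Nf)^b
2*Nf = (sigma_a / sigma_f')^(1/b)
2*Nf = (508 / 669)^(1/-0.074)
2*Nf = 41.277
Nf = 20.64 cycles


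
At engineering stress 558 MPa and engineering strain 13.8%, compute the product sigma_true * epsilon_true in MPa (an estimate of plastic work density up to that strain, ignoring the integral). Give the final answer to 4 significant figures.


sigma_true = sigma_eng * (1 + epsilon_eng)
sigma_true = 558 * (1 + 0.138) = 635.004 MPa
epsilon_true = ln(1 + epsilon_eng)
epsilon_true = ln(1 + 0.138) = 0.129272
sigma_true * epsilon_true = 635.004 * 0.129272 = 82.09 MPa


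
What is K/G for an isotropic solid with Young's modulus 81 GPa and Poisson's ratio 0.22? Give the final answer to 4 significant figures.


G = E / (2*(1+nu))
G = 81 / (2*(1+0.22)) = 33.1967 GPa
K = E / (3*(1-2*nu))
K = 81 / (3*(1-2*0.22)) = 48.2143 GPa
K/G = 48.2143 / 33.1967 = 1.452


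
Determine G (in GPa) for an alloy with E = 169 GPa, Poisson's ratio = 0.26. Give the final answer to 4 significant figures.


G = E / (2*(1+nu))
G = 169 / (2*(1+0.26))
G = 67.06 GPa


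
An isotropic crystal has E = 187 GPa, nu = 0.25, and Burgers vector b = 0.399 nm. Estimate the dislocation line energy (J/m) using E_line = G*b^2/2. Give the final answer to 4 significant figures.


Step 1: G = E / (2*(1+nu))
G = 187 / (2*(1+0.25)) = 74.8 GPa = 7.48e+10 Pa
Step 2: E_line = G*b^2/2
b = 0.399 nm = 3.99e-10 m
E_line = 0.5 * 7.48e+10 * (3.99e-10)^2 = 5.954e-09 J/m


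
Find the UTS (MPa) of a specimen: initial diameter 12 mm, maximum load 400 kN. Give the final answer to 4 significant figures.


A0 = pi*(d/2)^2 = pi*(12/2)^2 = 113.097 mm^2
UTS = F_max / A0 = 400*1000 / 113.097
UTS = 3537 MPa


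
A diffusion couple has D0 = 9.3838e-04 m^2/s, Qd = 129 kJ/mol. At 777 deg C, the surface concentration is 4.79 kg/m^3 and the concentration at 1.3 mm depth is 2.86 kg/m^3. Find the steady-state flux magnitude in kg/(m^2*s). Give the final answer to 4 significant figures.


Step 1: D = D0 * exp(-Qd/(R*T))
T = 777 + 273.15 = 1050.15 K
D = 9.3838e-04 * exp(-129e3 / (8.314 * 1050.15)) = 3.59472e-10 m^2/s
Step 2: J = D * (C1 - C2) / dx
J = 3.59472e-10 * (4.79 - 2.86) / 1.3e-03
J = 5.337e-07 kg/(m^2*s)


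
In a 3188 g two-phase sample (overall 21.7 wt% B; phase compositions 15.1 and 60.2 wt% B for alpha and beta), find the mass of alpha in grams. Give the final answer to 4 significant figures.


f_alpha = (C_beta - C0) / (C_beta - C_alpha)
f_alpha = (60.2 - 21.7) / (60.2 - 15.1) = 0.853659
m_alpha = f_alpha * m_total = 0.853659 * 3188 = 2721 g


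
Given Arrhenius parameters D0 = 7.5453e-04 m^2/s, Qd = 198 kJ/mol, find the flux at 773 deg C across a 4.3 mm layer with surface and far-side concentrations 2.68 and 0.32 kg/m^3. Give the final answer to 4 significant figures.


Step 1: D = D0 * exp(-Qd/(R*T))
T = 773 + 273.15 = 1046.15 K
D = 7.5453e-04 * exp(-198e3 / (8.314 * 1046.15)) = 9.79737e-14 m^2/s
Step 2: J = D * (C1 - C2) / dx
J = 9.79737e-14 * (2.68 - 0.32) / 4.3e-03
J = 5.377e-11 kg/(m^2*s)


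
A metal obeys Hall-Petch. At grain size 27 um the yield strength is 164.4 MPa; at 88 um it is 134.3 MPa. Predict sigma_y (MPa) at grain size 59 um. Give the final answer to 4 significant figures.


sigma_y = sigma0 + k / sqrt(d)
1/sqrt(d1) = 1/sqrt(2.7e-05) = 192.45;  1/sqrt(d2) = 106.6
k = (sigma1 - sigma2) / (1/sqrt(d1) - 1/sqrt(d2)) = (164.4 - 134.3) / (192.45 - 106.6) = 0.350613 MPa*m^0.5
sigma0 = sigma1 - k/sqrt(d1) = 164.4 - 0.350613*192.45 = 96.9246 MPa
sigma_y(d3) = 96.9246 + 0.350613 / sqrt(5.9e-05) = 142.6 MPa


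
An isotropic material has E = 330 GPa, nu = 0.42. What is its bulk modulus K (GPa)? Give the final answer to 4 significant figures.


K = E / (3*(1-2*nu))
K = 330 / (3*(1-2*0.42))
K = 687.5 GPa


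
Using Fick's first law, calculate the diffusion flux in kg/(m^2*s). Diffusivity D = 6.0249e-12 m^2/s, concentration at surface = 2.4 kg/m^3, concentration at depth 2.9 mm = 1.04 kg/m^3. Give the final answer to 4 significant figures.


J = -D * (dC/dx) = D * (C1 - C2) / dx
J = 6.0249e-12 * (2.4 - 1.04) / 2.9e-03
J = 2.825e-09 kg/(m^2*s)


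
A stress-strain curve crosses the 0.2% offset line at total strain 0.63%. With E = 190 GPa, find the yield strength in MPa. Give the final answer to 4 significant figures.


Offset strain = 0.002
Elastic strain at yield = total_strain - offset = 6.3e-03 - 0.002 = 4.3e-03
sigma_y = E * elastic_strain = 190000 * 4.3e-03
sigma_y = 817 MPa


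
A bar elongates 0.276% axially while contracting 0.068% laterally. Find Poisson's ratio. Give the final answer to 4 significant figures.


nu = -epsilon_lat / epsilon_axial
Lateral strain is contraction (negative), so using magnitudes:
nu = 0.068 / 0.276
nu = 0.2464


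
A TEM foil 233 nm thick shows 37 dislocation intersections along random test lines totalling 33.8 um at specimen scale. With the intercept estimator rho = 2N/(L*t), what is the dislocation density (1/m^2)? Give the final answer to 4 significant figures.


rho = 2N / (L * t)
L = 33.8 um = 3.38e-05 m, t = 233 nm = 2.33e-07 m
rho = 2 * 37 / (3.38e-05 * 2.33e-07)
rho = 9.396e+12 1/m^2


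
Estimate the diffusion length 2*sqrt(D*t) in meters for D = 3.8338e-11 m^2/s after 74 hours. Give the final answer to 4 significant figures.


t = 74 hr = 266400 s
Diffusion length = 2*sqrt(D*t)
= 2*sqrt(3.8338e-11 * 266400)
= 6.392e-03 m


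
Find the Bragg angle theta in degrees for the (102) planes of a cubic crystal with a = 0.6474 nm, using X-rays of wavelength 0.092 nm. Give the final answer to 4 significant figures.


d = a / sqrt(h^2+k^2+l^2)
d = 0.6474 / sqrt(5) = 0.289526 nm
lambda = 2*d*sin(theta)  =>  sin(theta) = lambda / (2*d)
sin(theta) = 0.092 / (2 * 0.289526) = 0.15888
theta = 9.142 deg


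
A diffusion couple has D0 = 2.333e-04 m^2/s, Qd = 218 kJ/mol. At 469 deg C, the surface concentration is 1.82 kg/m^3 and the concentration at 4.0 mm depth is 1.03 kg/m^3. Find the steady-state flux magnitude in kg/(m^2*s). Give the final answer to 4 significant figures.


Step 1: D = D0 * exp(-Qd/(R*T))
T = 469 + 273.15 = 742.15 K
D = 2.333e-04 * exp(-218e3 / (8.314 * 742.15)) = 1.05657e-19 m^2/s
Step 2: J = D * (C1 - C2) / dx
J = 1.05657e-19 * (1.82 - 1.03) / 4e-03
J = 2.087e-17 kg/(m^2*s)


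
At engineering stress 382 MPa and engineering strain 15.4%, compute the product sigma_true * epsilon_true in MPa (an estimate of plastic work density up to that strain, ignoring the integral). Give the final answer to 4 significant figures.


sigma_true = sigma_eng * (1 + epsilon_eng)
sigma_true = 382 * (1 + 0.154) = 440.828 MPa
epsilon_true = ln(1 + epsilon_eng)
epsilon_true = ln(1 + 0.154) = 0.143234
sigma_true * epsilon_true = 440.828 * 0.143234 = 63.14 MPa


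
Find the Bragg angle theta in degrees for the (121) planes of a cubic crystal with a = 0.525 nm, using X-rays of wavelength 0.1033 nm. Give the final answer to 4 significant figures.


d = a / sqrt(h^2+k^2+l^2)
d = 0.525 / sqrt(6) = 0.21433 nm
lambda = 2*d*sin(theta)  =>  sin(theta) = lambda / (2*d)
sin(theta) = 0.1033 / (2 * 0.21433) = 0.240983
theta = 13.94 deg


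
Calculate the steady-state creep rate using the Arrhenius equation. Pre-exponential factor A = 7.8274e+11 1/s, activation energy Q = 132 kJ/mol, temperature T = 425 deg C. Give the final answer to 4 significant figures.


rate = A * exp(-Q / (R*T))
T = 425 + 273.15 = 698.15 K
rate = 7.8274e+11 * exp(-132e3 / (8.314 * 698.15))
rate = 104 1/s


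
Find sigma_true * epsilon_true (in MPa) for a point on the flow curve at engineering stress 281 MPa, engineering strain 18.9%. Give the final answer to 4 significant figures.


sigma_true = sigma_eng * (1 + epsilon_eng)
sigma_true = 281 * (1 + 0.189) = 334.109 MPa
epsilon_true = ln(1 + epsilon_eng)
epsilon_true = ln(1 + 0.189) = 0.173113
sigma_true * epsilon_true = 334.109 * 0.173113 = 57.84 MPa


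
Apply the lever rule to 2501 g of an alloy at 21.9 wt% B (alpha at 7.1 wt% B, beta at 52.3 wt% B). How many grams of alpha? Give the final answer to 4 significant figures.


f_alpha = (C_beta - C0) / (C_beta - C_alpha)
f_alpha = (52.3 - 21.9) / (52.3 - 7.1) = 0.672566
m_alpha = f_alpha * m_total = 0.672566 * 2501 = 1682 g


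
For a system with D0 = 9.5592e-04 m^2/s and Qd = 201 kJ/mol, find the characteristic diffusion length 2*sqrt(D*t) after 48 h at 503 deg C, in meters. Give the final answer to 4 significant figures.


Step 1: D = D0 * exp(-Qd/(R*T))
T = 776.15 K
D = 9.5592e-04 * exp(-201e3 / (8.314 * 776.15)) = 2.83595e-17 m^2/s
Step 2: L = 2*sqrt(D*t)
t = 48 h = 172800 s
L = 2*sqrt(2.83595e-17 * 172800) = 4.427e-06 m


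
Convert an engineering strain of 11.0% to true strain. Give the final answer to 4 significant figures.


epsilon_true = ln(1 + epsilon_eng)
epsilon_true = ln(1 + 0.11)
epsilon_true = 0.1044


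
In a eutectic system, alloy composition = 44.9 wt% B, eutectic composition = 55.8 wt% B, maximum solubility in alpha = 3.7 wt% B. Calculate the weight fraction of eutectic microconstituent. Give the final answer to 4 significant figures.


f_primary = (C_e - C0) / (C_e - C_alpha_max)
f_primary = (55.8 - 44.9) / (55.8 - 3.7)
f_primary = 0.209213
f_eutectic = 1 - 0.209213 = 0.7908


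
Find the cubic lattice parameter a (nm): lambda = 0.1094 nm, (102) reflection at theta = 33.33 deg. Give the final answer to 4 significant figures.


d = lambda / (2*sin(theta))
d = 0.1094 / (2*sin(33.33 deg))
d = 0.0995522 nm
a = d * sqrt(h^2+k^2+l^2) = 0.0995522 * sqrt(5)
a = 0.2226 nm


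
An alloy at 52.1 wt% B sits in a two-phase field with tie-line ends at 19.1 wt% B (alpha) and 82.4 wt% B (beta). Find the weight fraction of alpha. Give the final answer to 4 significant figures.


f_alpha = (C_beta - C0) / (C_beta - C_alpha)
f_alpha = (82.4 - 52.1) / (82.4 - 19.1)
f_alpha = 0.4787


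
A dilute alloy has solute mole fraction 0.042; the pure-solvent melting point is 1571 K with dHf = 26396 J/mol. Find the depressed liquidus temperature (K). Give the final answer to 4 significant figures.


dT = R*Tm^2*x / dHf
dT = 8.314 * 1571^2 * 0.042 / 26396
dT = 32.6493 K
T_new = 1571 - 32.6493 = 1538 K


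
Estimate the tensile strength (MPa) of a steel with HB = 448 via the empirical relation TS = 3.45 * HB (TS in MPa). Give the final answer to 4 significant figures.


TS (MPa) = 3.45 * HB
TS = 3.45 * 448
TS = 1546 MPa


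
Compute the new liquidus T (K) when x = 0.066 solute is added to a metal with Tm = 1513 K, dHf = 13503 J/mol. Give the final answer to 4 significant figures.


dT = R*Tm^2*x / dHf
dT = 8.314 * 1513^2 * 0.066 / 13503
dT = 93.0254 K
T_new = 1513 - 93.0254 = 1420 K


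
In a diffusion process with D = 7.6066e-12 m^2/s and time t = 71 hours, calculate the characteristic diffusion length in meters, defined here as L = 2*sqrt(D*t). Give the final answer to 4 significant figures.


t = 71 hr = 255600 s
Diffusion length = 2*sqrt(D*t)
= 2*sqrt(7.6066e-12 * 255600)
= 2.789e-03 m


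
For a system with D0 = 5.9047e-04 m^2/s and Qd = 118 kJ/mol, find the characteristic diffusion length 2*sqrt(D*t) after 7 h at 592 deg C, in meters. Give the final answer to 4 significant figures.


Step 1: D = D0 * exp(-Qd/(R*T))
T = 865.15 K
D = 5.9047e-04 * exp(-118e3 / (8.314 * 865.15)) = 4.43124e-11 m^2/s
Step 2: L = 2*sqrt(D*t)
t = 7 h = 25200 s
L = 2*sqrt(4.43124e-11 * 25200) = 2.113e-03 m


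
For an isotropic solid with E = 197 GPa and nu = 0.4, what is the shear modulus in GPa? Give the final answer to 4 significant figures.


G = E / (2*(1+nu))
G = 197 / (2*(1+0.4))
G = 70.36 GPa


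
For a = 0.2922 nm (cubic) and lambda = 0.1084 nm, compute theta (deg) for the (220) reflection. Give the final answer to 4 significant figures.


d = a / sqrt(h^2+k^2+l^2)
d = 0.2922 / sqrt(8) = 0.103308 nm
lambda = 2*d*sin(theta)  =>  sin(theta) = lambda / (2*d)
sin(theta) = 0.1084 / (2 * 0.103308) = 0.524643
theta = 31.64 deg


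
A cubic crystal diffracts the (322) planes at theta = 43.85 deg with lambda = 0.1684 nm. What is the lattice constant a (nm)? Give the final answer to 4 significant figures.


d = lambda / (2*sin(theta))
d = 0.1684 / (2*sin(43.85 deg))
d = 0.121541 nm
a = d * sqrt(h^2+k^2+l^2) = 0.121541 * sqrt(17)
a = 0.5011 nm


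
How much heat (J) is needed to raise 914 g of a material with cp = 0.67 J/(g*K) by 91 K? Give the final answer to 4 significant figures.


Q = m * cp * dT
Q = 914 * 0.67 * 91
Q = 55730 J


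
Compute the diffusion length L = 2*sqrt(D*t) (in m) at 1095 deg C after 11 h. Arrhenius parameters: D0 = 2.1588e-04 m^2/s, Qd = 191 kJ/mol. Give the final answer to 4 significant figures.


Step 1: D = D0 * exp(-Qd/(R*T))
T = 1368.15 K
D = 2.1588e-04 * exp(-191e3 / (8.314 * 1368.15)) = 1.10092e-11 m^2/s
Step 2: L = 2*sqrt(D*t)
t = 11 h = 39600 s
L = 2*sqrt(1.10092e-11 * 39600) = 1.321e-03 m


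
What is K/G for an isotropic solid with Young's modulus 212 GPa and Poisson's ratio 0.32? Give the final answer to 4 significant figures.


G = E / (2*(1+nu))
G = 212 / (2*(1+0.32)) = 80.303 GPa
K = E / (3*(1-2*nu))
K = 212 / (3*(1-2*0.32)) = 196.296 GPa
K/G = 196.296 / 80.303 = 2.444


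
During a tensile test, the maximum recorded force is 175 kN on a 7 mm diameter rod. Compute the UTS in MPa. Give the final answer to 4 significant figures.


A0 = pi*(d/2)^2 = pi*(7/2)^2 = 38.4845 mm^2
UTS = F_max / A0 = 175*1000 / 38.4845
UTS = 4547 MPa


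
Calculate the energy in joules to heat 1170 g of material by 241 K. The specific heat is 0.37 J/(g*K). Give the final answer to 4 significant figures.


Q = m * cp * dT
Q = 1170 * 0.37 * 241
Q = 104300 J


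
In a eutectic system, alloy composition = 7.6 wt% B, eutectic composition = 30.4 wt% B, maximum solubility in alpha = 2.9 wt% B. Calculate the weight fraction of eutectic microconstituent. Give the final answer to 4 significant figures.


f_primary = (C_e - C0) / (C_e - C_alpha_max)
f_primary = (30.4 - 7.6) / (30.4 - 2.9)
f_primary = 0.829091
f_eutectic = 1 - 0.829091 = 0.1709


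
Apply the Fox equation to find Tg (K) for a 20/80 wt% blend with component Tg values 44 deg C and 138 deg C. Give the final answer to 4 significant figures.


1/Tg = w1/Tg1 + w2/Tg2 (in Kelvin)
Tg1 = 317.15 K, Tg2 = 411.15 K
1/Tg = 0.2/317.15 + 0.8/411.15
Tg = 388.1 K


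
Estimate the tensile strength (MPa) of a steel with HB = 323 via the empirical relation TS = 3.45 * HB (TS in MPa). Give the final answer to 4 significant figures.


TS (MPa) = 3.45 * HB
TS = 3.45 * 323
TS = 1114 MPa


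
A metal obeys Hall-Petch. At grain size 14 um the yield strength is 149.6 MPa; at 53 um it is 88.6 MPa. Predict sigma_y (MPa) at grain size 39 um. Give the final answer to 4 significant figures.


sigma_y = sigma0 + k / sqrt(d)
1/sqrt(d1) = 1/sqrt(1.4e-05) = 267.261;  1/sqrt(d2) = 137.361
k = (sigma1 - sigma2) / (1/sqrt(d1) - 1/sqrt(d2)) = (149.6 - 88.6) / (267.261 - 137.361) = 0.46959 MPa*m^0.5
sigma0 = sigma1 - k/sqrt(d1) = 149.6 - 0.46959*267.261 = 24.0969 MPa
sigma_y(d3) = 24.0969 + 0.46959 / sqrt(3.9e-05) = 99.29 MPa


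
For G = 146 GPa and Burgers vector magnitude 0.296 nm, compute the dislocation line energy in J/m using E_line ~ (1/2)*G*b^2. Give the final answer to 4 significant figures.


E = G*b^2/2
b = 0.296 nm = 2.96e-10 m
G = 146 GPa = 1.46e+11 Pa
E = 0.5 * 1.46e+11 * (2.96e-10)^2
E = 6.396e-09 J/m


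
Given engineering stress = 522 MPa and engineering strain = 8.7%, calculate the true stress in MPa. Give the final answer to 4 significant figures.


sigma_true = sigma_eng * (1 + epsilon_eng)
sigma_true = 522 * (1 + 0.087)
sigma_true = 567.4 MPa


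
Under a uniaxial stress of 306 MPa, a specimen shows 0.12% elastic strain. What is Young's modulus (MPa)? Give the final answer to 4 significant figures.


E = sigma / epsilon
epsilon = 0.12% = 1.2e-03
E = 306 / 1.2e-03
E = 255000 MPa


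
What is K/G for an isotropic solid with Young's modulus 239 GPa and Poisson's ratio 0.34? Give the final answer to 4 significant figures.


G = E / (2*(1+nu))
G = 239 / (2*(1+0.34)) = 89.1791 GPa
K = E / (3*(1-2*nu))
K = 239 / (3*(1-2*0.34)) = 248.958 GPa
K/G = 248.958 / 89.1791 = 2.792


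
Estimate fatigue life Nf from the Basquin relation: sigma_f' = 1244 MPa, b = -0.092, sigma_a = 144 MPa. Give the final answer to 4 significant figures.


sigma_a = sigma_f' * (2*Nf)^b
2*Nf = (sigma_a / sigma_f')^(1/b)
2*Nf = (144 / 1244)^(1/-0.092)
2*Nf = 1.5097e+10
Nf = 7.548e+09 cycles


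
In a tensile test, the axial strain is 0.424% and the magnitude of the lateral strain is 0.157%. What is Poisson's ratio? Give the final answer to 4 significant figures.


nu = -epsilon_lat / epsilon_axial
Lateral strain is contraction (negative), so using magnitudes:
nu = 0.157 / 0.424
nu = 0.3703


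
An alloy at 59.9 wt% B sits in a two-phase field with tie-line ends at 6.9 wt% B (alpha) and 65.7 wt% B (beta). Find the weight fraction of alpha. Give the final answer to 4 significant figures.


f_alpha = (C_beta - C0) / (C_beta - C_alpha)
f_alpha = (65.7 - 59.9) / (65.7 - 6.9)
f_alpha = 0.09864


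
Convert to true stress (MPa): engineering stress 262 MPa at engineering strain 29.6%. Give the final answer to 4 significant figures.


sigma_true = sigma_eng * (1 + epsilon_eng)
sigma_true = 262 * (1 + 0.296)
sigma_true = 339.6 MPa


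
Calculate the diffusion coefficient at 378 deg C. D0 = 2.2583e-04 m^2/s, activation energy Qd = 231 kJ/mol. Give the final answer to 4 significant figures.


D = D0 * exp(-Qd / (R*T))
T = 651.15 K
D = 2.2583e-04 * exp(-231e3 / (8.314 * 651.15))
D = 6.645e-23 m^2/s


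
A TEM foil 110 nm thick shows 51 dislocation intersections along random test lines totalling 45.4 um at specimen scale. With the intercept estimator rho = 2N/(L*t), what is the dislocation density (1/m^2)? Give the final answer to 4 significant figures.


rho = 2N / (L * t)
L = 45.4 um = 4.54e-05 m, t = 110 nm = 1.1e-07 m
rho = 2 * 51 / (4.54e-05 * 1.1e-07)
rho = 2.042e+13 1/m^2


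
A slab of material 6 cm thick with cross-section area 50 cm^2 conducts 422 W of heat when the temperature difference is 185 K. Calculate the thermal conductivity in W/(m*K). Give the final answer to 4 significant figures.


k = Q*L / (A*dT)
L = 0.06 m, A = 5e-03 m^2
k = 422 * 0.06 / (5e-03 * 185)
k = 27.37 W/(m*K)


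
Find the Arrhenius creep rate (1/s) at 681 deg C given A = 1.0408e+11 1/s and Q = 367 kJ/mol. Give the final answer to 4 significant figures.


rate = A * exp(-Q / (R*T))
T = 681 + 273.15 = 954.15 K
rate = 1.0408e+11 * exp(-367e3 / (8.314 * 954.15))
rate = 8.421e-10 1/s


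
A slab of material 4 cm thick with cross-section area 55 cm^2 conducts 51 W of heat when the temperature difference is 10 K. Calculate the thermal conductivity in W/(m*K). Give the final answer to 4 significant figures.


k = Q*L / (A*dT)
L = 0.04 m, A = 5.5e-03 m^2
k = 51 * 0.04 / (5.5e-03 * 10)
k = 37.09 W/(m*K)


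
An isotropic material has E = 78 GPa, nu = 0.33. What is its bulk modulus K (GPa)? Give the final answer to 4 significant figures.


K = E / (3*(1-2*nu))
K = 78 / (3*(1-2*0.33))
K = 76.47 GPa


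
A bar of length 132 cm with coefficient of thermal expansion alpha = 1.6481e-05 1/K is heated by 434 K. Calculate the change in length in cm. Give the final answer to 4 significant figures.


dL = L0 * alpha * dT
dL = 132 * 1.6481e-05 * 434
dL = 0.9442 cm
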